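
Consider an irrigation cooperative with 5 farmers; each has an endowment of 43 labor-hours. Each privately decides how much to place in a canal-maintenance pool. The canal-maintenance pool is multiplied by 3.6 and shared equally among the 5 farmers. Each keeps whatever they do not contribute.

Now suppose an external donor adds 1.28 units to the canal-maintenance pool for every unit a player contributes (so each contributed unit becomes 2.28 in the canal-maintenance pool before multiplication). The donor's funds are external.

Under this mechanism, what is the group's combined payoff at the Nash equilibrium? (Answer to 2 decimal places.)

With the mechanism, a contributed unit returns 3.6 × 2.28 / 5 = 1.6416 per unit of net cost to the contributor — now above 1 — so contributing fully is weakly dominant for every player.
At the Nash equilibrium everyone contributes 43. Group total payoff = 3.6 × 2.28 × 215 = 1764.72.

1764.72 labor-hours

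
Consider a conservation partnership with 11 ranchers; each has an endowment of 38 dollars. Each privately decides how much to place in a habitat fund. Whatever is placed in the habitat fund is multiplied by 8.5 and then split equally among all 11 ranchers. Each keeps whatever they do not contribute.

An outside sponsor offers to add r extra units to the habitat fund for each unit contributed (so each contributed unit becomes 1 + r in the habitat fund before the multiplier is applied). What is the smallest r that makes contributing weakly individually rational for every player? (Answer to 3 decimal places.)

0.294

With matching at rate r, one contributed unit becomes (1 + r) in the habitat fund and returns 8.5 × (1 + r) / 11 to the contributor.
Setting this equal to 1: 1 + r = 11/8.5 = 1.2941.
So the minimum matching rate is r = 1.2941 − 1 = 0.294.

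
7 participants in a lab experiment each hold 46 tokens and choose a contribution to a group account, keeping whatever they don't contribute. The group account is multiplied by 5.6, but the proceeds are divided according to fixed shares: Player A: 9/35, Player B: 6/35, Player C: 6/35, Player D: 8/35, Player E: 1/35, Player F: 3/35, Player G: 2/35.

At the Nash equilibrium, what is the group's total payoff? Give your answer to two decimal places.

745.20 tokens

For player j, contributing a unit is worthwhile iff 5.6 × (j's share) ≥ 1, i.e. iff j's share is at least 0.1786.
Player A and Player D clear that bar, contributing 46 each; the remaining 5 contribute 0. Total contributed: 92.
The group account pays out 5.6 × 92 = 515.20 in total (split across the unequal shares, but the aggregate is all that matters for the group sum).
The 5 free-riders keep 46 each, adding 230. Group total = 230 + 515.20 = 745.20.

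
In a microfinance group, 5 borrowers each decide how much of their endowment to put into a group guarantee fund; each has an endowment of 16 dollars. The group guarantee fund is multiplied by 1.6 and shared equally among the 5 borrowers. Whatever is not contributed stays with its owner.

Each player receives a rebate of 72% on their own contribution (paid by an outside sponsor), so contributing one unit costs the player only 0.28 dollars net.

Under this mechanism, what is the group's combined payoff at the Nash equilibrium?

With the mechanism, a contributed unit returns (1.6/5) / 0.28 = 1.1429 per unit of net cost to the contributor — now above 1 — so contributing fully is weakly dominant for every player.
So the Nash equilibrium is full contribution by all 5; the group earns 5 × (16 × 0.72 + 1.6 × 16) = 185.60.

185.60 dollars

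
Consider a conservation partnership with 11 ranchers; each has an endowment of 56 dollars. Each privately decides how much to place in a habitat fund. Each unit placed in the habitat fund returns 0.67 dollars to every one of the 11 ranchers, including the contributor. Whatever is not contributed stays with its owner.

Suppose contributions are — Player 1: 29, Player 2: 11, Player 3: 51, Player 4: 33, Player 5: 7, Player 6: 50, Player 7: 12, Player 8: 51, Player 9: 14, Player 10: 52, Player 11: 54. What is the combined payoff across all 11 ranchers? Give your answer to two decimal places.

2934.68 dollars

Total contributed: 29 + 11 + 51 + 33 + 7 + 50 + 12 + 51 + 14 + 52 + 54 = 364; total kept: 11 × 56 − 364 = 252.
The habitat fund pays out 0.67 × 11 × 364 = 2682.68 in aggregate.
Group total = 252 + 2682.68 = 2934.68.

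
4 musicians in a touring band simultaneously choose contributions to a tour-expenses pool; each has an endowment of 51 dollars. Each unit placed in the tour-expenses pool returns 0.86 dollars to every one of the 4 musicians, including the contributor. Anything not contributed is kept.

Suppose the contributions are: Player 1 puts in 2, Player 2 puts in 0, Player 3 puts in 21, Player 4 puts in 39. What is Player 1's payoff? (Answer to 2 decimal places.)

102.32 dollars

Total contributed: 2 + 0 + 21 + 39 = 62.
Each receives 0.86 × 62 = 53.32 from the tour-expenses pool.
Player 1 keeps 51 − 2 = 49, so Player 1's payoff is 49 + 53.32 = 102.32.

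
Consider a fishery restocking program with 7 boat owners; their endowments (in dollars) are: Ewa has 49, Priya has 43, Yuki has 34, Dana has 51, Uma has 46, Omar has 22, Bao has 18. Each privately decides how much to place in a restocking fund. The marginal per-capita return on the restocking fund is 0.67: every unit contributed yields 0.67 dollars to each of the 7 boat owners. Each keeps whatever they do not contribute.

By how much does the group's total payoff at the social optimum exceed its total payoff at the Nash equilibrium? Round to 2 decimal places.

970.47 dollars

The private return per contributed unit is 0.67 < 1 for everyone, so the Nash equilibrium is zero contribution and the group total is Σ E_j = 49 + 43 + 34 + 51 + 46 + 22 + 18 = 263.
Each contributed unit returns 4.690 to the group, so the social optimum is full contribution by everyone: group total = 4.690 × 263 = 1233.47.
Efficiency loss = (4.690 − 1) × 263 = 970.47.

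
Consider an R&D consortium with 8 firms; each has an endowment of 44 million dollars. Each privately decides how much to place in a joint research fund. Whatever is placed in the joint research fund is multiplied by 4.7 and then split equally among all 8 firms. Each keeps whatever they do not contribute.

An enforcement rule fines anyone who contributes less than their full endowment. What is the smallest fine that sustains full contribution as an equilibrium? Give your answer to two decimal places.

18.15 million dollars

Given the others contribute fully, the best deviation is to contribute 0 (any partial contribution still incurs the fine and gives up units whose private return 0.5875 is below 1).
Deviating from 44 to 0 saves 44 million dollars but forfeits the deviator's share of the drop in the joint research fund: 4.7/8 × 44 = 25.85.
So the deviation gain is 44 − 25.85 = 18.15, and the fine must be at least 18.15 million dollars to wipe it out.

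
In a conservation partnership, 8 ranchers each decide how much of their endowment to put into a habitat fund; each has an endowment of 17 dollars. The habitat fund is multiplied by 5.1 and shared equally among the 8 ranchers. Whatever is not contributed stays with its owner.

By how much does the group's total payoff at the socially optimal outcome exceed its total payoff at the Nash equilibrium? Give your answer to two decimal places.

Each contributed unit returns 5.1/8 = 0.6375 to its contributor — below 1 — so contributing 0 is dominant for every player. At the Nash equilibrium everyone keeps their 17, and the group total is 8 × 17 = 136.
Each contributed unit returns 5.100 to the group as a whole (0.6375 to each of 8 players), which exceeds 1, so the social optimum is full contribution: group total = 5.100 × 136 = 693.60.
Efficiency loss = 693.60 − 136 = 557.60.

557.60 dollars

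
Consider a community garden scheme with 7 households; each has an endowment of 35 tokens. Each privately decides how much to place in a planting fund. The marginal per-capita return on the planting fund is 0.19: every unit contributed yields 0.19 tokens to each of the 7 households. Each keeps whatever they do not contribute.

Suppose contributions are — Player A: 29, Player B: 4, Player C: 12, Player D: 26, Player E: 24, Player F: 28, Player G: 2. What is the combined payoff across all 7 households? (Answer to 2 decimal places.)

Total contributed: 29 + 4 + 12 + 26 + 24 + 28 + 2 = 125; total kept: 7 × 35 − 125 = 120.
The planting fund pays out 0.19 × 7 × 125 = 166.25 in aggregate.
Group total = 120 + 166.25 = 286.25.

286.25 tokens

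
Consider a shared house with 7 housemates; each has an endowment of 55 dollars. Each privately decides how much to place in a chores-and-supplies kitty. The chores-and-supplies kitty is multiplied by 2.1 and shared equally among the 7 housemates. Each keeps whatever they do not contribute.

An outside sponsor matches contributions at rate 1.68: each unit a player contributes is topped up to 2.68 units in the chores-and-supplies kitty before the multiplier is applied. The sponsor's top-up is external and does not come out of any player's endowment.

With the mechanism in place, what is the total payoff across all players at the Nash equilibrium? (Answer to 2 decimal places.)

385.00 dollars

The effective private return is 2.1 × 2.68 / 7 = 0.8040, which is still under 1, so the mechanism doesn't change anyone's dominant strategy: zero contribution.
Everyone keeps their endowment and the group total is 7 × 55 = 385.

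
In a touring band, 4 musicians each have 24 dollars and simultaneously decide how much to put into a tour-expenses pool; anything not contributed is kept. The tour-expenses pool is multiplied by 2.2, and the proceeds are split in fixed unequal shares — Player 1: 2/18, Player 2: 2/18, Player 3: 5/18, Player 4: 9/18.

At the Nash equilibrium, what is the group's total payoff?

For player j, contributing a unit is worthwhile iff 2.2 × (j's share) ≥ 1, i.e. iff j's share is at least 0.4545.
Player 4 alone (share 9/18) is above the threshold, contributing 24; the remaining 3 contribute 0. Total contributed: 24.
The tour-expenses pool pays out 2.2 × 24 = 52.80 in total (split across the unequal shares, but the aggregate is all that matters for the group sum).
The 3 free-riders keep 24 each, adding 72. Group total = 72 + 52.80 = 124.80.

124.80 dollars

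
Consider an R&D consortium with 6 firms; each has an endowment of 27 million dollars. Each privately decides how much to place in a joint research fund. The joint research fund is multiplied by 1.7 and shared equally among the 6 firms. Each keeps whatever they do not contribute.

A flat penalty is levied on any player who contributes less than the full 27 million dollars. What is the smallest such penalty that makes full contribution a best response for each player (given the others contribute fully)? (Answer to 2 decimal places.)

Given the others contribute fully, the best deviation is to contribute 0 (any partial contribution still incurs the fine and gives up units whose private return 0.2833 is below 1).
Deviating from 27 to 0 saves 27 million dollars but forfeits the deviator's share of the drop in the joint research fund: 1.7/6 × 27 = 7.65.
So the deviation gain is 27 − 7.65 = 19.35, and the fine must be at least 19.35 million dollars to wipe it out.

19.35 million dollars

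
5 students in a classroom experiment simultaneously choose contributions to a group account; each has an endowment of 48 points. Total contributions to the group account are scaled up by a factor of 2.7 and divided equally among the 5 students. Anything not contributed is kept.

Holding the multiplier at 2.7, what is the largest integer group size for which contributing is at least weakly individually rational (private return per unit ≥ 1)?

Private return per unit is 2.7/(group size), which is ≥ 1 whenever the group size is ≤ 2.7.
The largest such integer is 2.

2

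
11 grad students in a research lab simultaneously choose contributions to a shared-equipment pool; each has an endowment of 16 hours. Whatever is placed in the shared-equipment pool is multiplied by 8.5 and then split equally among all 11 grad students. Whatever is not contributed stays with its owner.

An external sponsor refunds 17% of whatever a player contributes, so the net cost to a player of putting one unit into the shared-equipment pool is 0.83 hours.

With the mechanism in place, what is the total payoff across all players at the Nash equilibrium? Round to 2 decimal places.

Even with the mechanism, each unit contributed returns only (8.5/11) / 0.83 = 0.9310 per unit of net cost, so contributing nothing is still dominant.
At the Nash equilibrium no one contributes; group total payoff = 11 × 16 = 176.

176.00 hours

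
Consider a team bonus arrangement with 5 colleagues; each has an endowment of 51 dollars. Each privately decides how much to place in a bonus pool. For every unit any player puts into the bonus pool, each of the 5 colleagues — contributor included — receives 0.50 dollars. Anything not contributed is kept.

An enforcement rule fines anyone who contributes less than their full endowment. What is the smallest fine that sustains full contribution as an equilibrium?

Given the others contribute fully, the best deviation is to contribute 0 (any partial contribution still incurs the fine and gives up units whose private return 0.50 is below 1).
Deviating from 51 to 0 saves 51 dollars but forfeits the deviator's share of the drop in the bonus pool: 0.50 × 51 = 25.50.
So the deviation gain is 51 − 25.50 = 25.50, and the fine must be at least 25.50 dollars to wipe it out.

25.50 dollars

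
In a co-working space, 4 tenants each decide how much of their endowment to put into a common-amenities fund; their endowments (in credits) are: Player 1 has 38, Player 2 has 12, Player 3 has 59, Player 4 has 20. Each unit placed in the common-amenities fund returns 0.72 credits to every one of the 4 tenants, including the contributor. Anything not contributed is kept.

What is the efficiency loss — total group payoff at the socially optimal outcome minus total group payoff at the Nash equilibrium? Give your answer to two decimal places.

242.52 credits

The private return per contributed unit is 0.72 < 1 for everyone, so the Nash equilibrium is zero contribution and the group total is Σ E_j = 38 + 12 + 59 + 20 = 129.
Each contributed unit returns 2.880 to the group, so the social optimum is full contribution by everyone: group total = 2.880 × 129 = 371.52.
Efficiency loss = (2.880 − 1) × 129 = 242.52.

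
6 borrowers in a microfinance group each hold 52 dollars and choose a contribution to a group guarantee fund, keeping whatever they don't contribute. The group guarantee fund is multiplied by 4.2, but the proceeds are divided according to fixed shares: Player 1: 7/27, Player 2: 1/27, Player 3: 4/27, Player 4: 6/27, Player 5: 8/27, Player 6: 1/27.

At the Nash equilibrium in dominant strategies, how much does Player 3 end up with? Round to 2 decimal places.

116.71 dollars

For player j, contributing a unit is worthwhile iff 4.2 × (j's share) ≥ 1, i.e. iff j's share is at least 0.2381.
Player 1 and Player 5 clear that bar, contributing 52 each; the remaining 4 contribute 0. Total contributed: 104.
Player 3 keeps 52 and receives 4.2 × 104 × 4/27 = 64.71 from the group guarantee fund, for a payoff of 116.71.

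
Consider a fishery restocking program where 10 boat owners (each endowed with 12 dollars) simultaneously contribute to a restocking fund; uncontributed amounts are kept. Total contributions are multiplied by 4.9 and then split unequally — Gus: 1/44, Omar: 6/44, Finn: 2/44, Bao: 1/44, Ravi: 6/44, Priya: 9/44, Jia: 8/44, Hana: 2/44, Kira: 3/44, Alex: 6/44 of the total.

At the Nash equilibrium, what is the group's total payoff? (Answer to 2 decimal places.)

166.80 dollars

Each unit j contributes comes back to j as 4.9 × (j's share), so j prefers to contribute only if that share exceeds 1/4.9 = 0.2041; otherwise keeping the unit dominates.
The only share above 0.2041 is Priya's 9/44, contributing 12; the remaining 9 contribute 0. Total contributed: 12.
The restocking fund pays out 4.9 × 12 = 58.80 in total (split across the unequal shares, but the aggregate is all that matters for the group sum).
The 9 free-riders keep 12 each, adding 108. Group total = 108 + 58.80 = 166.80.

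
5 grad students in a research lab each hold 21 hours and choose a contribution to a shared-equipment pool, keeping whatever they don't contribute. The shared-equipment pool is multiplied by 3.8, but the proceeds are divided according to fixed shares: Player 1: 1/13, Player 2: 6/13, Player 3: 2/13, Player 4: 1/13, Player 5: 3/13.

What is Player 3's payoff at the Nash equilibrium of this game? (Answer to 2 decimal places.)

33.28 hours

For player j, contributing a unit is worthwhile iff 3.8 × (j's share) ≥ 1, i.e. iff j's share is at least 0.2632.
Player 2 alone (share 6/13) is above the threshold, contributing 21; the remaining 4 contribute 0. Total contributed: 21.
Player 3 keeps 21 and receives 3.8 × 21 × 2/13 = 12.28 from the shared-equipment pool, for a payoff of 33.28.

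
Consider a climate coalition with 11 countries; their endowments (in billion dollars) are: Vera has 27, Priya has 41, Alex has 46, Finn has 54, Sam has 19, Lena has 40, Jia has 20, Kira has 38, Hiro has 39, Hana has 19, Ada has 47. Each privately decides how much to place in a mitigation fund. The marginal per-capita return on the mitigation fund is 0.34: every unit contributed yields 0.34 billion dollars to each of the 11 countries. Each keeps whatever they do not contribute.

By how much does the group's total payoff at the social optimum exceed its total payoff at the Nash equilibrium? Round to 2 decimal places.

1068.60 billion dollars

The private return per contributed unit is 0.34 < 1 for everyone, so the Nash equilibrium is zero contribution and the group total is Σ E_j = 27 + 41 + 46 + 54 + 19 + 40 + 20 + 38 + 39 + 19 + 47 = 390.
Each contributed unit returns 3.740 to the group, so the social optimum is full contribution by everyone: group total = 3.740 × 390 = 1458.60.
Efficiency loss = (3.740 − 1) × 390 = 1068.60.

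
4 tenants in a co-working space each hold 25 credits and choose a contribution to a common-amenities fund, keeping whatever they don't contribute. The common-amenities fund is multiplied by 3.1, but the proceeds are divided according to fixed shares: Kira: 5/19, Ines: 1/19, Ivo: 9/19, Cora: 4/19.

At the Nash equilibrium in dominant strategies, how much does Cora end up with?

For player j, contributing a unit is worthwhile iff 3.1 × (j's share) ≥ 1, i.e. iff j's share is at least 0.3226.
Ivo alone (share 9/19) is above the threshold, contributing 25; the remaining 3 contribute 0. Total contributed: 25.
Cora keeps 25 and receives 3.1 × 25 × 4/19 = 16.32 from the common-amenities fund, for a payoff of 41.32.

41.32 credits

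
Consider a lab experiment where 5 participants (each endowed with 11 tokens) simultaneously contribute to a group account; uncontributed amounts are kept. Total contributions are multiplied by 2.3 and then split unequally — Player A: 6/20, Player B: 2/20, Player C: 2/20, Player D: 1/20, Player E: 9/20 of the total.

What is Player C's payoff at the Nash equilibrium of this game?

For player j, contributing a unit is worthwhile iff 2.3 × (j's share) ≥ 1, i.e. iff j's share is at least 0.4348.
Player E alone (share 9/20) is above the threshold, contributing 11; the remaining 4 contribute 0. Total contributed: 11.
Player C keeps 11 and receives 2.3 × 11 × 2/20 = 2.53 from the group account, for a payoff of 13.53.

13.53 tokens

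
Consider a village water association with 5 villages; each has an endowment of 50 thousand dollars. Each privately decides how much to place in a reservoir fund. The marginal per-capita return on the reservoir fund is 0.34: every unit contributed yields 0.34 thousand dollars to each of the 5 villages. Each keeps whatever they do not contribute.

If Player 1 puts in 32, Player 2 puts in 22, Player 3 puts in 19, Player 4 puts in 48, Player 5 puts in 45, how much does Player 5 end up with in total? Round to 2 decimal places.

61.44 thousand dollars

Total contributed: 32 + 22 + 19 + 48 + 45 = 166.
Each receives 0.34 × 166 = 56.44 from the reservoir fund.
Player 5 keeps 50 − 45 = 5, so Player 5's payoff is 5 + 56.44 = 61.44.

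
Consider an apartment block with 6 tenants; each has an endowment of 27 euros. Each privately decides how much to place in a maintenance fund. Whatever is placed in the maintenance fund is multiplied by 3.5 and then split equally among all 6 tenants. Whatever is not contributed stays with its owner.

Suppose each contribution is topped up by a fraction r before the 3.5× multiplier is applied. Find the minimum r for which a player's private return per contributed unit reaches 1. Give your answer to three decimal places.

0.714

With matching at rate r, one contributed unit becomes (1 + r) in the maintenance fund and returns 3.5 × (1 + r) / 6 to the contributor.
Setting this equal to 1: 1 + r = 6/3.5 = 1.7143.
So the minimum matching rate is r = 1.7143 − 1 = 0.714.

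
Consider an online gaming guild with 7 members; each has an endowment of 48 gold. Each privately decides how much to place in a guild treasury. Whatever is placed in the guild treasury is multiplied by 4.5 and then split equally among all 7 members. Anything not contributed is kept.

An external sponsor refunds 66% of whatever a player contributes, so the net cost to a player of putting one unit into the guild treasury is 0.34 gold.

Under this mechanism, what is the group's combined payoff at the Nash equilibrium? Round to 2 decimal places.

1733.76 gold

Under the mechanism each unit contributed yields (4.5/7) / 0.34 = 1.8908 back to its contributor per unit of net cost, which exceeds 1, making full contribution the dominant choice for everyone.
At the Nash equilibrium everyone contributes 48. Group total payoff = 7 × (48 × 0.66 + 4.5 × 48) = 1733.76.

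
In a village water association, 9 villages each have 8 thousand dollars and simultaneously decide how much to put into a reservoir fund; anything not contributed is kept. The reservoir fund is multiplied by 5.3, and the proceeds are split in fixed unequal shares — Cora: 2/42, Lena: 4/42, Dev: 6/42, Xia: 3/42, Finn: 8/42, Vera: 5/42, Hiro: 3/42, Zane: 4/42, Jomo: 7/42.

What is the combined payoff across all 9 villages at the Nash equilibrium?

106.40 thousand dollars

A player with share s gets back 5.3·s per unit contributed, so full contribution is dominant for anyone with s > 1/5.3 = 0.1887 and zero contribution is dominant for anyone below.
The only share above 0.1887 is Finn's 8/42, contributing 8; the remaining 8 contribute 0. Total contributed: 8.
The reservoir fund pays out 5.3 × 8 = 42.40 in total (split across the unequal shares, but the aggregate is all that matters for the group sum).
The 8 free-riders keep 8 each, adding 64. Group total = 64 + 42.40 = 106.40.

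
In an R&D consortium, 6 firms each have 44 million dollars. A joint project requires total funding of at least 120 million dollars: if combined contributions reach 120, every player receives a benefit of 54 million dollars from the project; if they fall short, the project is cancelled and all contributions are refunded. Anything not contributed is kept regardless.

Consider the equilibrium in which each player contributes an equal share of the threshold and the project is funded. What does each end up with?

Equal share of the threshold: 120/6 = 20.
At this profile no one gains by cutting their contribution: any cut drops the total below 120, the project is cancelled, contributions are refunded, and the deviator ends with 44, which is less than 44 − 20 + 54 = 78. Contributing more than 20 just wastes the excess. So contributing exactly 20 is a best response.
Each player's payoff: 44 − 20 + 54 = 78.

78 million dollars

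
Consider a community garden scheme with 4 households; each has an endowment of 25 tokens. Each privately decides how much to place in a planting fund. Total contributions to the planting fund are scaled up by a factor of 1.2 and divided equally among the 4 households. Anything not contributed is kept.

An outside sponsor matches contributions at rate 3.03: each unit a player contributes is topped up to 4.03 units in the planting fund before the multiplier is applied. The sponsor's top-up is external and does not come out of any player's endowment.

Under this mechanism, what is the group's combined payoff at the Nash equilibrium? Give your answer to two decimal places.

483.60 tokens

The effective private return per unit is now 1.2 × 4.03 / 4 = 1.2090 > 1, so every player's dominant strategy flips to full contribution.
At the Nash equilibrium everyone contributes 25. Group total payoff = 1.2 × 4.03 × 100 = 483.60.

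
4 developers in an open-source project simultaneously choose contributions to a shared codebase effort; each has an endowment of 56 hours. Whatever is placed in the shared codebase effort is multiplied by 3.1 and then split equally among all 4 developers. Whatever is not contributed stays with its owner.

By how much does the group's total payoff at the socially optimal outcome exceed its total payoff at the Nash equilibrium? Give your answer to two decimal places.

Each contributed unit returns 3.1/4 = 0.7750 to its contributor — below 1 — so contributing 0 is dominant for every player. At the Nash equilibrium everyone keeps their 56, and the group total is 4 × 56 = 224.
Each contributed unit returns 3.100 to the group as a whole (0.7750 to each of 4 players), which exceeds 1, so the social optimum is full contribution: group total = 3.100 × 224 = 694.40.
Efficiency loss = 694.40 − 224 = 470.40.

470.40 hours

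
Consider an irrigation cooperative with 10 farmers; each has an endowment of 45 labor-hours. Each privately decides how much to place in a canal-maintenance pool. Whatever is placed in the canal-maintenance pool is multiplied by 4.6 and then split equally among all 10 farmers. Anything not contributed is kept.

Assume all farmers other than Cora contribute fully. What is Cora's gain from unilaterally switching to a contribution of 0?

Switching from a contribution of 45 to 0 lets Cora keep an extra 45 labor-hours, but lowers the canal-maintenance pool by 45, which costs Cora their own share of that drop: 4.6/10 × 45 = 20.70.
Net gain = 45 − 20.70 = 24.30. The private return per contributed unit (0.4600) is below 1, so free-riding is indeed the best response regardless of what the others do.

24.30 labor-hours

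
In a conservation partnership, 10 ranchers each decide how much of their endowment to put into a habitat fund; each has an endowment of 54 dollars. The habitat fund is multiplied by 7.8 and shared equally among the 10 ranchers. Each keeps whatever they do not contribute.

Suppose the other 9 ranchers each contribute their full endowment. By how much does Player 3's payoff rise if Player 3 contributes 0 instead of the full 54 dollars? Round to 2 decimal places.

Switching from a contribution of 54 to 0 lets Player 3 keep an extra 54 dollars, but lowers the habitat fund by 54, which costs Player 3 their own share of that drop: 7.8/10 × 54 = 42.12.
Net gain = 54 − 42.12 = 11.88. The private return per contributed unit (0.7800) is below 1, so free-riding is indeed the best response regardless of what the others do.

11.88 dollars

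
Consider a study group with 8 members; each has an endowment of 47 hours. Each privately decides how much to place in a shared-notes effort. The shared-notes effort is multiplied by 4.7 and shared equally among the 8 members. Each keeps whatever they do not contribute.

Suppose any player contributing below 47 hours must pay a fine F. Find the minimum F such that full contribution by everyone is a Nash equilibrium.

19.39 hours

Given the others contribute fully, the best deviation is to contribute 0 (any partial contribution still incurs the fine and gives up units whose private return 0.5875 is below 1).
Deviating from 47 to 0 saves 47 hours but forfeits the deviator's share of the drop in the shared-notes effort: 4.7/8 × 47 = 27.61.
So the deviation gain is 47 − 27.61 = 19.39, and the fine must be at least 19.39 hours to wipe it out.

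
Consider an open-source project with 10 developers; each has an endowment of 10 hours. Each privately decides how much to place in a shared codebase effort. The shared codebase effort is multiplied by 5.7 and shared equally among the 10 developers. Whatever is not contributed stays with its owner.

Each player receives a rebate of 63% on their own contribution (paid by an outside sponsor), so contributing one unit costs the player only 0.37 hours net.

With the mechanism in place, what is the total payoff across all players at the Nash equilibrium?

The effective private return per unit is now (5.7/10) / 0.37 = 1.5405 > 1, so every player's dominant strategy flips to full contribution.
So the Nash equilibrium is full contribution by all 10; the group earns 10 × (10 × 0.63 + 5.7 × 10) = 633.00.

633.00 hours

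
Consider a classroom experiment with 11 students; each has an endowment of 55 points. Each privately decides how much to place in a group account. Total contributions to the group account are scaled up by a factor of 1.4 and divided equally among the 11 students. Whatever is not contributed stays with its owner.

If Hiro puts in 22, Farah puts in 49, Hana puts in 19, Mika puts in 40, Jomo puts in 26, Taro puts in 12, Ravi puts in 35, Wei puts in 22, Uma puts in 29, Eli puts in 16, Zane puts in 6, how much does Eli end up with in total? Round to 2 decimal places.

74.13 points

Total contributed: 22 + 49 + 19 + 40 + 26 + 12 + 35 + 22 + 29 + 16 + 6 = 276.
Each receives 1.4 × 276 / 11 = 35.13 from the group account.
Eli keeps 55 − 16 = 39, so Eli's payoff is 39 + 35.13 = 74.13.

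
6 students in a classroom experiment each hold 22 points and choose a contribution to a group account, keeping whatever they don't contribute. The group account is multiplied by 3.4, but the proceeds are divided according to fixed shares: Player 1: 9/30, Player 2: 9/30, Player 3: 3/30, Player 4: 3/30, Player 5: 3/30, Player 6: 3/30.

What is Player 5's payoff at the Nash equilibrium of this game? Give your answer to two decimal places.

For player j, contributing a unit is worthwhile iff 3.4 × (j's share) ≥ 1, i.e. iff j's share is at least 0.2941.
Player 1 and Player 2 are above the threshold, contributing 22 each; the remaining 4 contribute 0. Total contributed: 44.
Player 5 keeps 22 and receives 3.4 × 44 × 3/30 = 14.96 from the group account, for a payoff of 36.96.

36.96 points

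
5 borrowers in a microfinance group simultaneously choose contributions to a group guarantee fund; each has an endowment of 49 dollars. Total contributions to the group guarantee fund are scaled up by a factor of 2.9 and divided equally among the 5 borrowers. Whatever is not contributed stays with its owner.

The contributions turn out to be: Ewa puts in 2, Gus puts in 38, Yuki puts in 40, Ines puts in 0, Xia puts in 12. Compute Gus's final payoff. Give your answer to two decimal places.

64.36 dollars

Total contributed: 2 + 38 + 40 + 0 + 12 = 92.
Each receives 2.9 × 92 / 5 = 53.36 from the group guarantee fund.
Gus keeps 49 − 38 = 11, so Gus's payoff is 11 + 53.36 = 64.36.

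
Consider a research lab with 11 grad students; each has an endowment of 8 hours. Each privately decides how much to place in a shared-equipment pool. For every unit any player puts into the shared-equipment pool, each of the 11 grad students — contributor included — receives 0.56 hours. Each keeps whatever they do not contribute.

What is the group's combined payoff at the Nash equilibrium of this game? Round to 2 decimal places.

88.00 hours

The private return per contributed unit is 0.56 < 1, so contributing 0 is dominant for every player. At the Nash equilibrium everyone keeps their 8, and the group total is 11 × 8 = 88.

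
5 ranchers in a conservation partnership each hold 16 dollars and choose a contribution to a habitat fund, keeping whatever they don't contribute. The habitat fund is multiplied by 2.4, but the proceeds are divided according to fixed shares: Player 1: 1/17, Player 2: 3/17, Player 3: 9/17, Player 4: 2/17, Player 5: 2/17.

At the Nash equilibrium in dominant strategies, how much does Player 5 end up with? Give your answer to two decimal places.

A player with share s gets back 2.4·s per unit contributed, so full contribution is dominant for anyone with s > 1/2.4 = 0.4167 and zero contribution is dominant for anyone below.
Player 3 alone (share 9/17) is above the threshold, contributing 16; the remaining 4 contribute 0. Total contributed: 16.
Player 5 keeps 16 and receives 2.4 × 16 × 2/17 = 4.52 from the habitat fund, for a payoff of 20.52.

20.52 dollars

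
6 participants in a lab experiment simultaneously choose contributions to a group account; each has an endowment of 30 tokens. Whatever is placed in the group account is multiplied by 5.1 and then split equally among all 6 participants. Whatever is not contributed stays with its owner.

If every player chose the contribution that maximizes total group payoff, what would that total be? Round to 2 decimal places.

918.00 tokens

Each contributed unit returns 5.100 to the group as a whole (0.8500 to each of 6 players), which exceeds 1, so the social optimum is full contribution: group total = 5.100 × 180 = 918.00.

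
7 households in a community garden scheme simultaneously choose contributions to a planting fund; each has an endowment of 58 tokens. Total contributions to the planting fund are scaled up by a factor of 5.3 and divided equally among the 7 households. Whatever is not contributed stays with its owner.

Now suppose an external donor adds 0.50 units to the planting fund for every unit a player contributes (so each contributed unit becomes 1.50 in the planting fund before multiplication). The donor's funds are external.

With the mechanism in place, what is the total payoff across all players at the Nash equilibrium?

The effective private return per unit is now 5.3 × 1.50 / 7 = 1.1357 > 1, so every player's dominant strategy flips to full contribution.
So the Nash equilibrium is full contribution by all 7; the group earns 5.3 × 1.50 × 406 = 3227.70.

3227.70 tokens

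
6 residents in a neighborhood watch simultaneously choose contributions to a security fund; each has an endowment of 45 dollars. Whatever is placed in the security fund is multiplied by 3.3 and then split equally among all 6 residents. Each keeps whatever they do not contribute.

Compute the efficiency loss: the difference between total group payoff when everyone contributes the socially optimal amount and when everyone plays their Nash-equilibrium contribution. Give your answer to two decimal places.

Each contributed unit returns 3.3/6 = 0.5500 to its contributor — below 1 — so contributing 0 is dominant for every player. At the Nash equilibrium everyone keeps their 45, and the group total is 6 × 45 = 270.
Each contributed unit returns 3.300 to the group as a whole (0.5500 to each of 6 players), which exceeds 1, so the social optimum is full contribution: group total = 3.300 × 270 = 891.00.
Efficiency loss = 891.00 − 270 = 621.00.

621.00 dollars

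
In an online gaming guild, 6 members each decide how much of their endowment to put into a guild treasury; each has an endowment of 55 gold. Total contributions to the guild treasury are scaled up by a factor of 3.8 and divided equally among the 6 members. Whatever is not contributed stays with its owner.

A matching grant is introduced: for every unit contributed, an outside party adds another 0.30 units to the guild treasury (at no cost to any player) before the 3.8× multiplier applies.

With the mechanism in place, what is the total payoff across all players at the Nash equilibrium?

With the mechanism, a contributed unit returns 3.8 × 1.30 / 6 = 0.8233 per unit of net cost — still below 1 — so contributing 0 remains dominant for every player.
Everyone keeps their endowment and the group total is 6 × 55 = 330.

330.00 gold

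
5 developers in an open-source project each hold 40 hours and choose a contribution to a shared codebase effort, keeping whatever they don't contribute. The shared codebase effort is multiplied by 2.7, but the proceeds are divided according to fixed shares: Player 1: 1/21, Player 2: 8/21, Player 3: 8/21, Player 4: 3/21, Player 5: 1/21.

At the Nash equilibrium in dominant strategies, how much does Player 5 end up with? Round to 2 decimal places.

50.29 hours

Each unit j contributes comes back to j as 2.7 × (j's share), so j prefers to contribute only if that share exceeds 1/2.7 = 0.3704; otherwise keeping the unit dominates.
Player 2 and Player 3 clear that bar, contributing 40 each; the remaining 3 contribute 0. Total contributed: 80.
Player 5 keeps 40 and receives 2.7 × 80 × 1/21 = 10.29 from the shared codebase effort, for a payoff of 50.29.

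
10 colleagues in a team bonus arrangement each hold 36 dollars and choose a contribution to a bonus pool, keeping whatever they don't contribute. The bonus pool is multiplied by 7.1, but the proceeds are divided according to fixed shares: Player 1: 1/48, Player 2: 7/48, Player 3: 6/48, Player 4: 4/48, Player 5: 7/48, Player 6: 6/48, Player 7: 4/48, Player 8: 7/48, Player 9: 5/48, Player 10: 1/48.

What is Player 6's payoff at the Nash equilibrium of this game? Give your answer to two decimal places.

A player with share s gets back 7.1·s per unit contributed, so full contribution is dominant for anyone with s > 1/7.1 = 0.1408 and zero contribution is dominant for anyone below.
The shares above 0.1408 belong to Player 2, Player 5 and Player 8, contributing 36 each; the remaining 7 contribute 0. Total contributed: 108.
Player 6 keeps 36 and receives 7.1 × 108 × 6/48 = 95.85 from the bonus pool, for a payoff of 131.85.

131.85 dollars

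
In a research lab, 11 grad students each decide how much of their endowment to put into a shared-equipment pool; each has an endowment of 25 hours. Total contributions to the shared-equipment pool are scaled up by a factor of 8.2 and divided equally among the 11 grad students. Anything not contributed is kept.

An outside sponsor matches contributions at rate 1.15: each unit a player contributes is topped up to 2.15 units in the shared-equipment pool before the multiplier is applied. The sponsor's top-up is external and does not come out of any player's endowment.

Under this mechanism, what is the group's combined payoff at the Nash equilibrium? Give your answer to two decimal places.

4848.25 hours

The effective private return per unit is now 8.2 × 2.15 / 11 = 1.6027 > 1, so every player's dominant strategy flips to full contribution.
At the Nash equilibrium everyone contributes 25. Group total payoff = 8.2 × 2.15 × 275 = 4848.25.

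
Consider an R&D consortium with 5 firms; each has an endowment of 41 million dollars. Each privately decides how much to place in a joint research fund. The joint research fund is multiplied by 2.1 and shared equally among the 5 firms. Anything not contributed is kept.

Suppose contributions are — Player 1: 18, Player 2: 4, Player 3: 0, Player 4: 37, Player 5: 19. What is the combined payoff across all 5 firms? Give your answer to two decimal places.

290.80 million dollars

Total contributed: 18 + 4 + 0 + 37 + 19 = 78; total kept: 5 × 41 − 78 = 127.
The joint research fund pays out 2.1 × 78 = 163.80 in aggregate.
Group total = 127 + 163.80 = 290.80.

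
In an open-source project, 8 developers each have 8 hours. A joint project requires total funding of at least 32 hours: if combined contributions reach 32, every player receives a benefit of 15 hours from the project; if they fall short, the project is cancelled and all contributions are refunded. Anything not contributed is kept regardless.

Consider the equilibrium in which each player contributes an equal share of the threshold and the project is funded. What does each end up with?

19 hours

Equal share of the threshold: 32/8 = 4.
At this profile no one gains by cutting their contribution: any cut drops the total below 32, the project is cancelled, contributions are refunded, and the deviator ends with 8, which is less than 8 − 4 + 15 = 19. Contributing more than 4 just wastes the excess. So contributing exactly 4 is a best response.
Each player's payoff: 8 − 4 + 15 = 19.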